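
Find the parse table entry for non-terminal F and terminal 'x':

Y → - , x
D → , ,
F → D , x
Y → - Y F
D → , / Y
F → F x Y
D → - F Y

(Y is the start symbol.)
Empty (error entry)

To find M[F, 'x'], we find productions for F where 'x' is in the predict set (PREDICT(N → α) = (FIRST(α) \ {ε}) ∪ (FOLLOW(N) if α ⇒* ε)).

Relevant sets:
  FIRST(D) = { ',', '-' }
  FIRST(F) = { ',', '-' }

F → D , x: PREDICT = { ',', '-' }
F → F x Y: PREDICT = { ',', '-' }

M[F, 'x'] is empty (no production applies)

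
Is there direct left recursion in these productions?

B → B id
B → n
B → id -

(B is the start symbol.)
Direct left recursion occurs when N → N α for some non-terminal N (the right-hand side begins with the left-hand side itself).

B → B id: LEFT RECURSIVE (starts with B)
B → n: starts with n
B → id -: starts with id

The grammar has direct left recursion on: B.

Answer: Yes, B is left-recursive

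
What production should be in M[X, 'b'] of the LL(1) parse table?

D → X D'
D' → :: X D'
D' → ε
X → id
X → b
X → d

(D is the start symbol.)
To find M[X, 'b'], we find productions for X where 'b' is in the predict set (PREDICT(N → α) = (FIRST(α) \ {ε}) ∪ (FOLLOW(N) if α ⇒* ε)).

X → id: PREDICT = { 'id' }
X → b: PREDICT = { 'b' }
  'b' is in predict set, so this production goes in M[X, 'b']
X → d: PREDICT = { 'd' }

M[X, 'b'] = X → b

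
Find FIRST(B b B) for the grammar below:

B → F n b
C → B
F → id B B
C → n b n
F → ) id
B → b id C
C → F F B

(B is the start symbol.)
{ ')', 'b', 'id' }

FIRST sets of the non-terminals involved (from the grammar, by fixed-point iteration):
  FIRST(B) = { ')', 'b', 'id' }

To compute FIRST(B b B), process the symbols left to right:
Symbol B is a non-terminal. Add FIRST(B) \ {ε} = { ')', 'b', 'id' }
B is not nullable (ε ∉ FIRST(B)), so stop here.
FIRST(B b B) = { ')', 'b', 'id' }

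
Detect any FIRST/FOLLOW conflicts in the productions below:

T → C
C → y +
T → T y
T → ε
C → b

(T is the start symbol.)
A FIRST/FOLLOW conflict occurs when a non-terminal N has a nullable alternative N → β (β ⇒* ε) and another alternative N → α with FIRST(α) ∩ FOLLOW(N) ≠ ∅: on such a lookahead the parser cannot decide between expanding α and letting N vanish via β.

Nullable non-terminals: T.
FIRST sets used below: FIRST(C) = { 'b', 'y' }, FIRST(T) = { 'b', 'y', ε }

T: nullable alternative(s) T → ε; FOLLOW(T) = { $, 'y' }
  T → C: FIRST \ {ε} = { 'b', 'y' } — overlaps FOLLOW(T) on { 'y' }: CONFLICT
  T → T y: FIRST \ {ε} = { 'b', 'y' } — overlaps FOLLOW(T) on { 'y' }: CONFLICT
  T → ε: FIRST \ {ε} = { } — this is the only nullable alternative, skip

C has no nullable alternative, so no FIRST/FOLLOW check is needed there.

So the grammar has 2 FIRST/FOLLOW conflicts (marked CONFLICT above).

Answer: Yes. T → C with FOLLOW(T) on { 'y' }; T → T y with FOLLOW(T) on { 'y' }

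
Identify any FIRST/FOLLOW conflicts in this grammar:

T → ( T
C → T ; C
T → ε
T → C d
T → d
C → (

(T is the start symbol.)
A FIRST/FOLLOW conflict occurs when a non-terminal N has a nullable alternative N → β (β ⇒* ε) and another alternative N → α with FIRST(α) ∩ FOLLOW(N) ≠ ∅: on such a lookahead the parser cannot decide between expanding α and letting N vanish via β.

Nullable non-terminals: T.
FIRST sets used below: FIRST(C) = { '(', ';', 'd' }

T: nullable alternative(s) T → ε; FOLLOW(T) = { $, ';' }
  T → ( T: FIRST \ {ε} = { '(' } — disjoint from FOLLOW(T)
  T → ε: FIRST \ {ε} = { } — this is the only nullable alternative, skip
  T → C d: FIRST \ {ε} = { '(', ';', 'd' } — overlaps FOLLOW(T) on { ';' }: CONFLICT
  T → d: FIRST \ {ε} = { 'd' } — disjoint from FOLLOW(T)

C has no nullable alternative, so no FIRST/FOLLOW check is needed there.

So the grammar has 1 FIRST/FOLLOW conflict (marked CONFLICT above).

Answer: Yes. T → C d with FOLLOW(T) on { ';' }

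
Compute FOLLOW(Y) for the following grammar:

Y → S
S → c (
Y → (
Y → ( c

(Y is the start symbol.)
{ $ }

Y is the start symbol, so $ ∈ FOLLOW(Y).
Y does not occur on any right-hand side.

Taking the union: FOLLOW(Y) = { $ }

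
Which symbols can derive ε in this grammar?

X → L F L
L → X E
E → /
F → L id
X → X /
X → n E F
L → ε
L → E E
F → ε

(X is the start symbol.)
{ 'F', 'L', 'X' }

ε-productions: L → ε, F → ε
So L, F are immediately nullable.
X → L F L: every symbol on the right is nullable, so X is nullable too.
No further non-terminal can be added: every production for the remaining non-terminals contains a terminal or a non-nullable non-terminal.
Nullable = { 'F', 'L', 'X' }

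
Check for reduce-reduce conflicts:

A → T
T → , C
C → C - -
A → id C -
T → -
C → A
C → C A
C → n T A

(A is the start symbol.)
Augment with A' → A and build the canonical LR(0) collection (I0 = CLOSURE({[A' → . A]}), then GOTO on every symbol after a dot until no new states appear). It has 16 states:
  I0: { [A → . T], [A → . id C -], [A' → . A], [T → . , C], [T → . -] }  — shift
  I1: { [A → . T], [A → . id C -], [C → . A], [C → . C - -], [C → . C A], [C → . n T A], [T → , . C], [T → . , C], [T → . -] }  — shift
  I2: { [T → - .] }  — reduce
  I3: { [A' → A .] }  — accept
  I4: { [A → T .] }  — reduce
  I5: { [A → . T], [A → . id C -], [A → id . C -], [C → . A], [C → . C - -], [C → . C A], [C → . n T A], [T → . , C], [T → . -] }  — shift
  I6: { [C → A .] }  — reduce
  I7: { [A → . T], [A → . id C -], [A → id C . -], [C → C . - -], [C → C . A], [T → . , C], [T → . -] }  — shift
  I8: { [C → n . T A], [T → . , C], [T → . -] }  — shift
  I9: { [A → . T], [A → . id C -], [C → n T . A], [T → . , C], [T → . -] }  — shift
  I10: { [C → n T A .] }  — reduce
  I11: { [A → id C - .], [C → C - . -], [T → - .] }  — shift, 2 reduces
  I12: { [C → C A .] }  — reduce
  I13: { [C → C - - .] }  — reduce
  I14: { [A → . T], [A → . id C -], [C → C . - -], [C → C . A], [T → , C .], [T → . , C], [T → . -] }  — shift, reduce
  I15: { [C → C - . -], [T → - .] }  — shift, reduce

I11 contains complete items [A → id C - .], [T → - .] — reduce-reduce conflict.

Answer: Yes — I11: [A → id C - .] vs [T → - .]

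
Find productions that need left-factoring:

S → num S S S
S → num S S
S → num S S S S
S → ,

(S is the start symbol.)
Yes, S has productions with common prefix 'num S S'

Left-factoring is needed when two productions for the same non-terminal
share a common prefix on the right-hand side.

Productions for S:
  S → num S S S
  S → num S S
  S → num S S S S
  S → ,

Found common prefix 'num S S' in productions for S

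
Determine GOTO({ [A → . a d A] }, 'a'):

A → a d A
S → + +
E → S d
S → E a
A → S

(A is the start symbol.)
{ [A → a . d A] }

GOTO(I, 'a') = CLOSURE({ [A → αX.β] : [A → α.Xβ] ∈ I, X = 'a' })

Items with dot before 'a', with the dot advanced:
  [A → . a d A] → [A → a . d A]
Closure adds nothing (no advanced item has the dot before a non-terminal).

GOTO = { [A → a . d A] }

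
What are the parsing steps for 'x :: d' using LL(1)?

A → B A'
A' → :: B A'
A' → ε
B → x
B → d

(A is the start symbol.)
LL(1) parsing maintains a stack (initially the start symbol over $) and the input. At each step: if the stack top is a terminal, match it against the current input token; if it is a non-terminal N, replace it with the RHS of M[N, lookahead] (the unique production whose predict set contains the lookahead).

Stack is shown with the top on the left.

Stack      Input     Action
---------------------------
A $        x :: d $  output A → B A'
B A' $     x :: d $  output B → x
x A' $     x :: d $  match 'x'
A' $       :: d $    output A' → :: B A'
:: B A' $  :: d $    match '::'
B A' $     d $       output B → d
d A' $     d $       match 'd'
A' $       $         output A' → ε
$          $         accept

The string is accepted.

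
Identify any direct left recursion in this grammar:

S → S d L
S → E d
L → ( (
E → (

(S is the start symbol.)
Direct left recursion occurs when N → N α for some non-terminal N (the right-hand side begins with the left-hand side itself).

S → S d L: LEFT RECURSIVE (starts with S)
S → E d: starts with E
L → ( (: starts with '('
E → (: starts with '('

The grammar has direct left recursion on: S.

Answer: Yes, S is left-recursive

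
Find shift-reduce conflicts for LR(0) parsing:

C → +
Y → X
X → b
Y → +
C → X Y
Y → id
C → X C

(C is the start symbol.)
Augment with C' → C and build the canonical LR(0) collection (I0 = CLOSURE({[C' → . C]}), then GOTO on every symbol after a dot until no new states appear). It has 10 states:
  I0: { [C → . +], [C → . X C], [C → . X Y], [C' → . C], [X → . b] }  — shift
  I1: { [C → + .] }  — reduce
  I2: { [C' → C .] }  — accept
  I3: { [C → . +], [C → . X C], [C → . X Y], [C → X . C], [C → X . Y], [X → . b], [Y → . +], [Y → . X], [Y → . id] }  — shift
  I4: { [X → b .] }  — reduce
  I5: { [C → + .], [Y → + .] }  — 2 reduces
  I6: { [C → X C .] }  — reduce
  I7: { [C → . +], [C → . X C], [C → . X Y], [C → X . C], [C → X . Y], [X → . b], [Y → . +], [Y → . X], [Y → . id], [Y → X .] }  — shift, reduce
  I8: { [C → X Y .] }  — reduce
  I9: { [Y → id .] }  — reduce

I7 contains reduce item [Y → X .] and shift items [C → . +], [X → . b], [Y → . +], [Y → . id] — shift-reduce conflict.

Answer: Yes — I7: [Y → X .] vs [C → . +]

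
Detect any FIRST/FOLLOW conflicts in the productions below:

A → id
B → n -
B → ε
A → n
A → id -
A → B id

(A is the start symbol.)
A FIRST/FOLLOW conflict occurs when a non-terminal N has a nullable alternative N → β (β ⇒* ε) and another alternative N → α with FIRST(α) ∩ FOLLOW(N) ≠ ∅: on such a lookahead the parser cannot decide between expanding α and letting N vanish via β.

Nullable non-terminals: B.

B: nullable alternative(s) B → ε; FOLLOW(B) = { 'id' }
  B → n -: FIRST \ {ε} = { 'n' } — disjoint from FOLLOW(B)
  B → ε: FIRST \ {ε} = { } — this is the only nullable alternative, skip

A has no nullable alternative, so no FIRST/FOLLOW check is needed there.

No FIRST/FOLLOW conflicts found.

Answer: No FIRST/FOLLOW conflicts.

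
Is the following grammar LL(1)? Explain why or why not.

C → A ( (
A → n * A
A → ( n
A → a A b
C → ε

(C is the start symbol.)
Relevant sets:
  FIRST(A) = { '(', 'a', 'n' }
  FOLLOW(C) = { $ }

For C:
  PREDICT(C → A '(' '(') = { '(', 'a', 'n' }
  PREDICT(C → ε) = { $ }
For A:
  PREDICT(A → n '*' A) = { 'n' }
  PREDICT(A → '(' n) = { '(' }
  PREDICT(A → a A b) = { 'a' }

All predict sets are disjoint. The grammar IS LL(1).

Answer: Yes, the grammar is LL(1).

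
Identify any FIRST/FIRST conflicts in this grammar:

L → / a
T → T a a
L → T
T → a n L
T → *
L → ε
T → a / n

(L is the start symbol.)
Yes. T → T a a / T → a n L on { 'a' }; T → T a a / T → '*' on { '*' }; T → T a a / T → a '/' n on { 'a' }; T → a n L / T → a '/' n on { 'a' }

A FIRST/FIRST conflict occurs when two productions N → α and N → β for the same non-terminal have FIRST(α) ∩ FIRST(β) ≠ ∅ (with ε ∈ FIRST of a nullable right-hand side, so two nullable alternatives also conflict).

FIRST sets of the non-terminals at (or reachable through a nullable prefix from) the front of some alternative:
  FIRST(T) = { '*', 'a' }

Productions for L:
  L → / a: FIRST = { '/' }
  L → T: FIRST = { '*', 'a' }
  L → ε: FIRST = { ε }
Productions for T:
  T → T a a: FIRST = { '*', 'a' }
  T → a n L: FIRST = { 'a' }
  T → *: FIRST = { '*' }
  T → a / n: FIRST = { 'a' }

Conflict for T: T → T a a and T → a n L
  Overlap: { 'a' }
Conflict for T: T → T a a and T → *
  Overlap: { '*' }
Conflict for T: T → T a a and T → a / n
  Overlap: { 'a' }
Conflict for T: T → a n L and T → a / n
  Overlap: { 'a' }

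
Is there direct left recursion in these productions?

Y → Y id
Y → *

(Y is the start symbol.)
Direct left recursion occurs when N → N α for some non-terminal N (the right-hand side begins with the left-hand side itself).

Y → Y id: LEFT RECURSIVE (starts with Y)
Y → *: starts with '*'

The grammar has direct left recursion on: Y.

Answer: Yes, Y is left-recursive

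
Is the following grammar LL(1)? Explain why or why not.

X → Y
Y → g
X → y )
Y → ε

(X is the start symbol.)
Yes, the grammar is LL(1).

Relevant sets:
  FIRST(Y) = { 'g', ε }
  FOLLOW(X) = { $ }
  FOLLOW(Y) = { $ }

For X:
  PREDICT(X → Y) = { $, 'g' }
  PREDICT(X → y ')') = { 'y' }
For Y:
  PREDICT(Y → g) = { 'g' }
  PREDICT(Y → ε) = { $ }

All predict sets are disjoint. The grammar IS LL(1).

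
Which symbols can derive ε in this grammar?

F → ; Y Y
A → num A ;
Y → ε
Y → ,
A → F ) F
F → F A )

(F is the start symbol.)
{ 'Y' }

A non-terminal is nullable if it can derive ε (the empty string): either it has an ε-production, or it has a production whose right-hand side consists entirely of nullable non-terminals.

ε-productions: Y → ε
So Y is immediately nullable.
No further non-terminal can be added: every production for the remaining non-terminals contains a terminal or a non-nullable non-terminal.
Nullable = { 'Y' }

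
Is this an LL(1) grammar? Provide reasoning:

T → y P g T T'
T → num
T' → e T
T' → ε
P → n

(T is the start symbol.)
A grammar is LL(1) if for each non-terminal N with multiple productions, the predict sets of those productions are pairwise disjoint, where PREDICT(N → α) = (FIRST(α) \ {ε}) ∪ (FOLLOW(N) if α ⇒* ε).

Relevant sets:
  FOLLOW(T') = { $, 'e' }

For T:
  PREDICT(T → y P g T T') = { 'y' }
  PREDICT(T → num) = { 'num' }
For T':
  PREDICT(T' → e T) = { 'e' }
  PREDICT(T' → ε) = { $, 'e' }
P has a single production, so nothing to check there.

Conflict found: Predict set conflict for T': { 'e' }
The grammar is NOT LL(1).

Answer: No. Predict set conflict for T': { 'e' }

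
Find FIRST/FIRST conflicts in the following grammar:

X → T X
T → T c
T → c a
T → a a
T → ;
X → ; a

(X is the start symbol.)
FIRST sets of the non-terminals at (or reachable through a nullable prefix from) the front of some alternative:
  FIRST(T) = { ';', 'a', 'c' }

Productions for X:
  X → T X: FIRST = { ';', 'a', 'c' }
  X → ; a: FIRST = { ';' }
Productions for T:
  T → T c: FIRST = { ';', 'a', 'c' }
  T → c a: FIRST = { 'c' }
  T → a a: FIRST = { 'a' }
  T → ;: FIRST = { ';' }

Conflict for X: X → T X and X → ; a
  Overlap: { ';' }
Conflict for T: T → T c and T → c a
  Overlap: { 'c' }
Conflict for T: T → T c and T → a a
  Overlap: { 'a' }
Conflict for T: T → T c and T → ;
  Overlap: { ';' }

Answer: Yes. X → T X / X → ';' a on { ';' }; T → T c / T → c a on { 'c' }; T → T c / T → a a on { 'a' }; T → T c / T → ';' on { ';' }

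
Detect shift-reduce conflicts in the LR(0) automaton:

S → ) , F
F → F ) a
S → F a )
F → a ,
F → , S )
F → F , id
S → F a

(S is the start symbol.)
Yes — I9: [S → F a .] vs [S → F a . )]; I16: [S → ) , F .] vs [F → F . ) a]

Augment with S' → S and build the canonical LR(0) collection (I0 = CLOSURE({[S' → . S]}), then GOTO on every symbol after a dot until no new states appear). It has 17 states:
  I0: { [F → . , S )], [F → . F ) a], [F → . F , id], [F → . a ,], [S → . ) , F], [S → . F a )], [S → . F a], [S' → . S] }  — shift
  I1: { [S → ) . , F] }  — shift
  I2: { [F → , . S )], [F → . , S )], [F → . F ) a], [F → . F , id], [F → . a ,], [S → . ) , F], [S → . F a )], [S → . F a] }  — shift
  I3: { [F → F . ) a], [F → F . , id], [S → F . a )], [S → F . a] }  — shift
  I4: { [S' → S .] }  — accept
  I5: { [F → a . ,] }  — shift
  I6: { [F → a , .] }  — reduce
  I7: { [F → F ) . a] }  — shift
  I8: { [F → F , . id] }  — shift
  I9: { [S → F a . )], [S → F a .] }  — shift, reduce
  I10: { [S → F a ) .] }  — reduce
  I11: { [F → F , id .] }  — reduce
  I12: { [F → F ) a .] }  — reduce
  I13: { [F → , S . )] }  — shift
  I14: { [F → , S ) .] }  — reduce
  I15: { [F → . , S )], [F → . F ) a], [F → . F , id], [F → . a ,], [S → ) , . F] }  — shift
  I16: { [F → F . ) a], [F → F . , id], [S → ) , F .] }  — shift, reduce

I9 contains reduce item [S → F a .] and shift item [S → F a . )] — shift-reduce conflict.
I16 contains reduce item [S → ) , F .] and shift items [F → F . ) a], [F → F . , id] — shift-reduce conflict.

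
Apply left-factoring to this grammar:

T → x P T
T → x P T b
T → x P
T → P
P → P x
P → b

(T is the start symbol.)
Left-factoring transforms A → αβ₁ | αβ₂ into A → αA' and A' → β₁ | β₂
(α is the longest common prefix among the alternatives). Repeat until
no nonterminal has two alternatives with a common prefix.

Round 1: T has alternatives sharing prefix 'x P'. Introduce T': T → x P T'
  Add: T' → T
  Add: T' → T b
  Add: T' → ε

Round 2: T' has alternatives sharing prefix 'T'. Introduce T'': T' → T T''
  Add: T'' → ε
  Add: T'' → b

No remaining common prefixes — done.

Resulting grammar:
T → x P T'
T' → T T''
T'' → ε
T'' → b
T' → ε
T → P
P → P x
P → b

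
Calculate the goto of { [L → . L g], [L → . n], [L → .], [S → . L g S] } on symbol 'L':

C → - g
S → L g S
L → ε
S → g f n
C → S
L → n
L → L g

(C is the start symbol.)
{ [L → L . g], [S → L . g S] }

GOTO(I, 'L') = CLOSURE({ [A → αX.β] : [A → α.Xβ] ∈ I, X = 'L' })

Items with dot before 'L', with the dot advanced:
  [L → . L g] → [L → L . g]
  [S → . L g S] → [S → L . g S]
Closure adds nothing (no advanced item has the dot before a non-terminal).

GOTO = { [L → L . g], [S → L . g S] }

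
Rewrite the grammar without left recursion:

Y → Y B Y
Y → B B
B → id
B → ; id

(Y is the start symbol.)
Y is directly left-recursive. The standard transformation for
  A → A α₁ | ... | A α_m | β₁ | ... | β_n
is
  A  → β₁ A' | ... | β_n A'
  A' → α₁ A' | ... | α_m A' | ε

Y → B B becomes Y → B B Y'
Y → Y B Y becomes Y' → B Y Y'
Add Y' → ε

Productions for other non-terminals are unchanged:
  B → id
  B → ; id

Resulting grammar:
Y → B B Y'
Y' → B Y Y'
Y' → ε
B → id
B → ; id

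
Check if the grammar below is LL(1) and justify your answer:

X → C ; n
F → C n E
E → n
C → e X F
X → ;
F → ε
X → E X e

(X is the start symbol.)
Yes, the grammar is LL(1).

A grammar is LL(1) if for each non-terminal N with multiple productions, the predict sets of those productions are pairwise disjoint, where PREDICT(N → α) = (FIRST(α) \ {ε}) ∪ (FOLLOW(N) if α ⇒* ε).

Relevant sets:
  FIRST(C) = { 'e' }
  FIRST(E) = { 'n' }
  FOLLOW(F) = { ';', 'n' }

For X:
  PREDICT(X → C ';' n) = { 'e' }
  PREDICT(X → ';') = { ';' }
  PREDICT(X → E X e) = { 'n' }
For F:
  PREDICT(F → C n E) = { 'e' }
  PREDICT(F → ε) = { ';', 'n' }
E, C have a single production, so nothing to check there.

All predict sets are disjoint. The grammar IS LL(1).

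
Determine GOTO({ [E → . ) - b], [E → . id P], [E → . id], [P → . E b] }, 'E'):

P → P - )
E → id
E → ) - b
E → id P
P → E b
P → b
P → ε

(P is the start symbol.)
{ [P → E . b] }

GOTO(I, 'E') = CLOSURE({ [A → αX.β] : [A → α.Xβ] ∈ I, X = 'E' })

Items with dot before 'E', with the dot advanced:
  [P → . E b] → [P → E . b]
Closure adds nothing (no advanced item has the dot before a non-terminal).

GOTO = { [P → E . b] }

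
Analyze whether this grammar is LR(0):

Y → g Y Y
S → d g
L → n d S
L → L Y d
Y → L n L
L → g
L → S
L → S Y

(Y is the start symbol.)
No. Shift-reduce conflict between [L → S .] and [L → . g]

Augment with Y' → Y and build the canonical LR(0) collection (I0 = CLOSURE({[Y' → . Y]}), then GOTO on every symbol after a dot until no new states appear). It has 19 states:
  I0: { [L → . L Y d], [L → . S Y], [L → . S], [L → . g], [L → . n d S], [S → . d g], [Y → . L n L], [Y → . g Y Y], [Y' → . Y] }  — shift
  I1: { [L → . L Y d], [L → . S Y], [L → . S], [L → . g], [L → . n d S], [L → L . Y d], [S → . d g], [Y → . L n L], [Y → . g Y Y], [Y → L . n L] }  — shift
  I2: { [L → . L Y d], [L → . S Y], [L → . S], [L → . g], [L → . n d S], [L → S . Y], [L → S .], [S → . d g], [Y → . L n L], [Y → . g Y Y] }  — shift, reduce
  I3: { [Y' → Y .] }  — accept
  I4: { [S → d . g] }  — shift
  I5: { [L → . L Y d], [L → . S Y], [L → . S], [L → . g], [L → . n d S], [L → g .], [S → . d g], [Y → . L n L], [Y → . g Y Y], [Y → g . Y Y] }  — shift, reduce
  I6: { [L → n . d S] }  — shift
  I7: { [L → n d . S], [S → . d g] }  — shift
  I8: { [L → n d S .] }  — reduce
  I9: { [L → . L Y d], [L → . S Y], [L → . S], [L → . g], [L → . n d S], [S → . d g], [Y → . L n L], [Y → . g Y Y], [Y → g Y . Y] }  — shift
  I10: { [Y → g Y Y .] }  — reduce
  I11: { [S → d g .] }  — reduce
  I12: { [L → S Y .] }  — reduce
  I13: { [L → L Y . d] }  — shift
  I14: { [L → . L Y d], [L → . S Y], [L → . S], [L → . g], [L → . n d S], [L → n . d S], [S → . d g], [Y → L n . L] }  — shift
  I15: { [L → . L Y d], [L → . S Y], [L → . S], [L → . g], [L → . n d S], [L → L . Y d], [S → . d g], [Y → . L n L], [Y → . g Y Y], [Y → L n L .] }  — shift, reduce
  I16: { [L → n d . S], [S → . d g], [S → d . g] }  — shift
  I17: { [L → g .] }  — reduce
  I18: { [L → L Y d .] }  — reduce

Conflict in state I2:
  Shift-reduce conflict between [L → S .] and [L → . g]
So the grammar is NOT LR(0).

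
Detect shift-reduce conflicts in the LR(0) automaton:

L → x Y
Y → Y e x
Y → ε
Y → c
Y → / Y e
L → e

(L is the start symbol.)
A shift-reduce conflict occurs when an LR(0) state has both:
  - a complete (reduce) item [A → α .] (dot at the end), and
  - a shift item [B → β . c γ] (dot before a terminal).

Augment with L' → L and build the canonical LR(0) collection (I0 = CLOSURE({[L' → . L]}), then GOTO on every symbol after a dot until no new states appear). It has 11 states:
  I0: { [L → . e], [L → . x Y], [L' → . L] }  — shift
  I1: { [L' → L .] }  — accept
  I2: { [L → e .] }  — reduce
  I3: { [L → x . Y], [Y → . / Y e], [Y → . Y e x], [Y → . c], [Y → .] }  — shift, reduce
  I4: { [Y → . / Y e], [Y → . Y e x], [Y → . c], [Y → .], [Y → / . Y e] }  — shift, reduce
  I5: { [L → x Y .], [Y → Y . e x] }  — shift, reduce
  I6: { [Y → c .] }  — reduce
  I7: { [Y → Y e . x] }  — shift
  I8: { [Y → Y e x .] }  — reduce
  I9: { [Y → / Y . e], [Y → Y . e x] }  — shift
  I10: { [Y → / Y e .], [Y → Y e . x] }  — shift, reduce

I3 contains reduce item [Y → .] and shift items [Y → . / Y e], [Y → . c] — shift-reduce conflict.
I4 contains reduce item [Y → .] and shift items [Y → . / Y e], [Y → . c] — shift-reduce conflict.
I5 contains reduce item [L → x Y .] and shift item [Y → Y . e x] — shift-reduce conflict.
I10 contains reduce item [Y → / Y e .] and shift item [Y → Y e . x] — shift-reduce conflict.

Answer: Yes — I3: [Y → .] vs [Y → . / Y e]; I4: [Y → .] vs [Y → . / Y e]; I5: [L → x Y .] vs [Y → Y . e x]; I10: [Y → / Y e .] vs [Y → Y e . x]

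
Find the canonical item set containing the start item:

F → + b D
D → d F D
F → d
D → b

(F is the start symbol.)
{ [F → . + b D], [F → . d], [F' → . F] }

First, augment the grammar with F' → F
I₀ = CLOSURE({ [F' → . F] }):
  [F' → . F] has the dot before F: add [F → . + b D], [F → . d]
No further items can be added.

I₀ = { [F → . + b D], [F → . d], [F' → . F] }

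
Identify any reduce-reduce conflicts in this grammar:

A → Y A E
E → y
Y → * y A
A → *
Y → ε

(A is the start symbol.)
A reduce-reduce conflict occurs when an LR(0) state has two complete items [A → α .] and [B → β .] — both call for a reduction, and with no lookahead the parser cannot choose between them.

Augment with A' → A and build the canonical LR(0) collection (I0 = CLOSURE({[A' → . A]}), then GOTO on every symbol after a dot until no new states appear). It has 9 states:
  I0: { [A → . *], [A → . Y A E], [A' → . A], [Y → . * y A], [Y → .] }  — shift, reduce
  I1: { [A → * .], [Y → * . y A] }  — shift, reduce
  I2: { [A' → A .] }  — accept
  I3: { [A → . *], [A → . Y A E], [A → Y . A E], [Y → . * y A], [Y → .] }  — shift, reduce
  I4: { [A → Y A . E], [E → . y] }  — shift
  I5: { [A → Y A E .] }  — reduce
  I6: { [E → y .] }  — reduce
  I7: { [A → . *], [A → . Y A E], [Y → * y . A], [Y → . * y A], [Y → .] }  — shift, reduce
  I8: { [Y → * y A .] }  — reduce

No state contains more than one complete item.

Answer: No reduce-reduce conflicts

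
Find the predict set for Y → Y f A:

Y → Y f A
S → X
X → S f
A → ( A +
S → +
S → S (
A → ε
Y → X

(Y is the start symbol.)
{ '+' }

PREDICT(Y → Y f A) = (FIRST(RHS) \ {ε}) ∪ (FOLLOW(Y) if ε ∈ FIRST(RHS), i.e. RHS ⇒* ε)
FIRST(Y) = { '+' }
FIRST(Y f A) = { '+' }
ε ∉ FIRST(Y f A), so FOLLOW(Y) is not added.
PREDICT(Y → Y f A) = { '+' }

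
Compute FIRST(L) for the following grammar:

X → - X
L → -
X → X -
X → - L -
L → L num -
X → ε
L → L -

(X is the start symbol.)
{ '-' }

To compute FIRST(L), examine every production with L on the left-hand side, reading each right-hand side left to right until a non-nullable symbol is reached.

From L → -:
  - '-' is a terminal: add '-' and stop
From L → L num -:
  - L is the symbol being defined: contributes nothing new
    L is not nullable, so stop
From L → L -:
  - L is the symbol being defined: contributes nothing new
    L is not nullable, so stop

Collecting: FIRST(L) = { '-' }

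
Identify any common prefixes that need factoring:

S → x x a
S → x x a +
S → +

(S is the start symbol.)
Yes, S has productions with common prefix 'x x a'

Left-factoring is needed when two productions for the same non-terminal
share a common prefix on the right-hand side.

Productions for S:
  S → x x a
  S → x x a +
  S → +

Found common prefix 'x x a' in productions for S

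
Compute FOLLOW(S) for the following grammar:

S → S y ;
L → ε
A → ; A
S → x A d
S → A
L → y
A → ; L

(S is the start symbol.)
To compute FOLLOW(S), find every occurrence of S on a right-hand side N → α S β: add FIRST(β) \ {ε}, and if β is empty or nullable also add FOLLOW(N). Iterate to a fixed point.

S is the start symbol, so $ ∈ FOLLOW(S).
In S → S y ;: S is followed by y ';', add FIRST(y ';') \ {ε} = { 'y' }

Taking the union: FOLLOW(S) = { $, 'y' }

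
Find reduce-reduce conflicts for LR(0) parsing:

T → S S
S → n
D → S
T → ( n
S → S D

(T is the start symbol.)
Yes — I6: [D → S .] vs [T → S S .]

A reduce-reduce conflict occurs when an LR(0) state has two complete items [A → α .] and [B → β .] — both call for a reduction, and with no lookahead the parser cannot choose between them.

Augment with T' → T and build the canonical LR(0) collection (I0 = CLOSURE({[T' → . T]}), then GOTO on every symbol after a dot until no new states appear). It has 9 states:
  I0: { [S → . S D], [S → . n], [T → . ( n], [T → . S S], [T' → . T] }  — shift
  I1: { [T → ( . n] }  — shift
  I2: { [D → . S], [S → . S D], [S → . n], [S → S . D], [T → S . S] }  — shift
  I3: { [T' → T .] }  — accept
  I4: { [S → n .] }  — reduce
  I5: { [S → S D .] }  — reduce
  I6: { [D → . S], [D → S .], [S → . S D], [S → . n], [S → S . D], [T → S S .] }  — shift, 2 reduces
  I7: { [D → . S], [D → S .], [S → . S D], [S → . n], [S → S . D] }  — shift, reduce
  I8: { [T → ( n .] }  — reduce

I6 contains complete items [D → S .], [T → S S .] — reduce-reduce conflict.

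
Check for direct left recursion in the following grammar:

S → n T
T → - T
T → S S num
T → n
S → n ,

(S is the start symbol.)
Direct left recursion occurs when N → N α for some non-terminal N (the right-hand side begins with the left-hand side itself).

S → n T: starts with n
T → - T: starts with '-'
T → S S num: starts with S
T → n: starts with n
S → n ,: starts with n

No direct left recursion found.

Answer: No direct left recursion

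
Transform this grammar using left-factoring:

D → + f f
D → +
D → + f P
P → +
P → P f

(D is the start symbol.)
D → + D'
D' → f D''
D'' → f
D'' → P
D' → ε
P → +
P → P f

Left-factoring transforms A → αβ₁ | αβ₂ into A → αA' and A' → β₁ | β₂
(α is the longest common prefix among the alternatives). Repeat until
no nonterminal has two alternatives with a common prefix.

Round 1: D has alternatives sharing prefix '+'. Introduce D': D → + D'
  Add: D' → f f
  Add: D' → ε
  Add: D' → f P

Round 2: D' has alternatives sharing prefix 'f'. Introduce D'': D' → f D''
  Add: D'' → f
  Add: D'' → P

No remaining common prefixes — done.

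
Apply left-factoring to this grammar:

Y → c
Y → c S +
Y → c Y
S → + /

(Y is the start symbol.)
Left-factoring transforms A → αβ₁ | αβ₂ into A → αA' and A' → β₁ | β₂
(α is the longest common prefix among the alternatives). Repeat until
no nonterminal has two alternatives with a common prefix.

Round 1: Y has alternatives sharing prefix 'c'. Introduce Y': Y → c Y'
  Add: Y' → ε
  Add: Y' → S +
  Add: Y' → Y

No remaining common prefixes — done.

Resulting grammar:
Y → c Y'
Y' → ε
Y' → S +
Y' → Y
S → + /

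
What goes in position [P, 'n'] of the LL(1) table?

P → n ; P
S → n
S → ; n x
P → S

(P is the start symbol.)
To find M[P, 'n'], we find productions for P where 'n' is in the predict set (PREDICT(N → α) = (FIRST(α) \ {ε}) ∪ (FOLLOW(N) if α ⇒* ε)).

Relevant sets:
  FIRST(S) = { ';', 'n' }

P → n ; P: PREDICT = { 'n' }
  'n' is in predict set, so this production goes in M[P, 'n']
P → S: PREDICT = { ';', 'n' }
  'n' is in predict set, so this production goes in M[P, 'n']

M[P, 'n'] = P → n ; P, P → S  (a multiply-defined cell — the grammar is not LL(1))

Answer: P → n ; P, P → S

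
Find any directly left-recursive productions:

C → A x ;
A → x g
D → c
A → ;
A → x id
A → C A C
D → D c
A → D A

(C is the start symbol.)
Yes, D is left-recursive

Direct left recursion occurs when N → N α for some non-terminal N (the right-hand side begins with the left-hand side itself).

C → A x ;: starts with A
A → x g: starts with x
D → c: starts with c
A → ;: starts with ';'
A → x id: starts with x
A → C A C: starts with C
D → D c: LEFT RECURSIVE (starts with D)
A → D A: starts with D

The grammar has direct left recursion on: D.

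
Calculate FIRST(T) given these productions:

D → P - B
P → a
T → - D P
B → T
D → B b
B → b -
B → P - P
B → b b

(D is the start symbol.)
{ '-' }

To compute FIRST(T), examine every production with T on the left-hand side, reading each right-hand side left to right until a non-nullable symbol is reached.

From T → - D P:
  - '-' is a terminal: add '-' and stop

Collecting: FIRST(T) = { '-' }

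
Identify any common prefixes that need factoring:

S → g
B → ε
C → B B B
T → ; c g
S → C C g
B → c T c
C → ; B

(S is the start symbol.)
Left-factoring is needed when two productions for the same non-terminal
share a common prefix on the right-hand side.

Productions for S:
  S → g
  S → C C g
Productions for B:
  B → ε
  B → c T c
Productions for C:
  C → B B B
  C → ; B

No common prefixes found.

Answer: No, left-factoring is not needed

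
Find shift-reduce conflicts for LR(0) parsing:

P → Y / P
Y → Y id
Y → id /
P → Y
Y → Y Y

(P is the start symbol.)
Yes — I2: [P → Y .] vs [P → Y . / P]; I6: [Y → Y Y .] vs [Y → Y . id]; I7: [Y → Y id .] vs [Y → id . /]

A shift-reduce conflict occurs when an LR(0) state has both:
  - a complete (reduce) item [A → α .] (dot at the end), and
  - a shift item [B → β . c γ] (dot before a terminal).

Augment with P' → P and build the canonical LR(0) collection (I0 = CLOSURE({[P' → . P]}), then GOTO on every symbol after a dot until no new states appear). It has 9 states:
  I0: { [P → . Y / P], [P → . Y], [P' → . P], [Y → . Y Y], [Y → . Y id], [Y → . id /] }  — shift
  I1: { [P' → P .] }  — accept
  I2: { [P → Y . / P], [P → Y .], [Y → . Y Y], [Y → . Y id], [Y → . id /], [Y → Y . Y], [Y → Y . id] }  — shift, reduce
  I3: { [Y → id . /] }  — shift
  I4: { [Y → id / .] }  — reduce
  I5: { [P → . Y / P], [P → . Y], [P → Y / . P], [Y → . Y Y], [Y → . Y id], [Y → . id /] }  — shift
  I6: { [Y → . Y Y], [Y → . Y id], [Y → . id /], [Y → Y . Y], [Y → Y . id], [Y → Y Y .] }  — shift, reduce
  I7: { [Y → Y id .], [Y → id . /] }  — shift, reduce
  I8: { [P → Y / P .] }  — reduce

I2 contains reduce item [P → Y .] and shift items [P → Y . / P], [Y → Y . id], [Y → . id /] — shift-reduce conflict.
I6 contains reduce item [Y → Y Y .] and shift items [Y → Y . id], [Y → . id /] — shift-reduce conflict.
I7 contains reduce item [Y → Y id .] and shift item [Y → id . /] — shift-reduce conflict.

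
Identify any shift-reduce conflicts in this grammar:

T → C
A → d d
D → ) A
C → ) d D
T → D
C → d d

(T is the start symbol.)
A shift-reduce conflict occurs when an LR(0) state has both:
  - a complete (reduce) item [A → α .] (dot at the end), and
  - a shift item [B → β . c γ] (dot before a terminal).

Augment with T' → T and build the canonical LR(0) collection (I0 = CLOSURE({[T' → . T]}), then GOTO on every symbol after a dot until no new states appear). It has 13 states:
  I0: { [C → . ) d D], [C → . d d], [D → . ) A], [T → . C], [T → . D], [T' → . T] }  — shift
  I1: { [A → . d d], [C → ) . d D], [D → ) . A] }  — shift
  I2: { [T → C .] }  — reduce
  I3: { [T → D .] }  — reduce
  I4: { [T' → T .] }  — accept
  I5: { [C → d . d] }  — shift
  I6: { [C → d d .] }  — reduce
  I7: { [D → ) A .] }  — reduce
  I8: { [A → d . d], [C → ) d . D], [D → . ) A] }  — shift
  I9: { [A → . d d], [D → ) . A] }  — shift
  I10: { [C → ) d D .] }  — reduce
  I11: { [A → d d .] }  — reduce
  I12: { [A → d . d] }  — shift

No state contains both a complete item and a shift item.

Answer: No shift-reduce conflicts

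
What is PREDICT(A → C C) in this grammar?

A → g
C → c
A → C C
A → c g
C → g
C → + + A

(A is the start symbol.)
PREDICT(A → C C) = (FIRST(RHS) \ {ε}) ∪ (FOLLOW(A) if ε ∈ FIRST(RHS), i.e. RHS ⇒* ε)
FIRST(C) = { '+', 'c', 'g' }
FIRST(C C) = { '+', 'c', 'g' }
ε ∉ FIRST(C C), so FOLLOW(A) is not added.
PREDICT(A → C C) = { '+', 'c', 'g' }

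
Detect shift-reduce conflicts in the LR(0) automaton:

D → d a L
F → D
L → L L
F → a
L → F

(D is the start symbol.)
Yes — I6: [D → d a L .] vs [D → . d a L]; I8: [L → L L .] vs [D → . d a L]

A shift-reduce conflict occurs when an LR(0) state has both:
  - a complete (reduce) item [A → α .] (dot at the end), and
  - a shift item [B → β . c γ] (dot before a terminal).

Augment with D' → D and build the canonical LR(0) collection (I0 = CLOSURE({[D' → . D]}), then GOTO on every symbol after a dot until no new states appear). It has 9 states:
  I0: { [D → . d a L], [D' → . D] }  — shift
  I1: { [D' → D .] }  — accept
  I2: { [D → d . a L] }  — shift
  I3: { [D → . d a L], [D → d a . L], [F → . D], [F → . a], [L → . F], [L → . L L] }  — shift
  I4: { [F → D .] }  — reduce
  I5: { [L → F .] }  — reduce
  I6: { [D → . d a L], [D → d a L .], [F → . D], [F → . a], [L → . F], [L → . L L], [L → L . L] }  — shift, reduce
  I7: { [F → a .] }  — reduce
  I8: { [D → . d a L], [F → . D], [F → . a], [L → . F], [L → . L L], [L → L . L], [L → L L .] }  — shift, reduce

I6 contains reduce item [D → d a L .] and shift items [D → . d a L], [F → . a] — shift-reduce conflict.
I8 contains reduce item [L → L L .] and shift items [D → . d a L], [F → . a] — shift-reduce conflict.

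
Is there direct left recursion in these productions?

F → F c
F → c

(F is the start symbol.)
F → F c: LEFT RECURSIVE (starts with F)
F → c: starts with c

The grammar has direct left recursion on: F.

Answer: Yes, F is left-recursive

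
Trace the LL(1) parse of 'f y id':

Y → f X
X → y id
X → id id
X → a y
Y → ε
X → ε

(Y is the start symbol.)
LL(1) parsing maintains a stack (initially the start symbol over $) and the input. At each step: if the stack top is a terminal, match it against the current input token; if it is a non-terminal N, replace it with the RHS of M[N, lookahead] (the unique production whose predict set contains the lookahead).

Stack is shown with the top on the left.

Stack   Input     Action
------------------------
Y $     f y id $  output Y → f X
f X $   f y id $  match 'f'
X $     y id $    output X → y id
y id $  y id $    match 'y'
id $    id $      match 'id'
$       $         accept

The string is accepted.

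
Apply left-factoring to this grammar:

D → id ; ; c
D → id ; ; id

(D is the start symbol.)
Left-factoring transforms A → αβ₁ | αβ₂ into A → αA' and A' → β₁ | β₂
(α is the longest common prefix among the alternatives). Repeat until
no nonterminal has two alternatives with a common prefix.

Round 1: D has alternatives sharing prefix 'id ; ;'. Introduce D': D → id ; ; D'
  Add: D' → c
  Add: D' → id

No remaining common prefixes — done.

Resulting grammar:
D → id ; ; D'
D' → c
D' → id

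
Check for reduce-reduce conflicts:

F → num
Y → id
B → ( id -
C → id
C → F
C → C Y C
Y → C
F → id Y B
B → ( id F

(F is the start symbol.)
Yes — I7: [C → id .] vs [Y → id .]

Augment with F' → F and build the canonical LR(0) collection (I0 = CLOSURE({[F' → . F]}), then GOTO on every symbol after a dot until no new states appear). It has 16 states:
  I0: { [F → . id Y B], [F → . num], [F' → . F] }  — shift
  I1: { [F' → F .] }  — accept
  I2: { [C → . C Y C], [C → . F], [C → . id], [F → . id Y B], [F → . num], [F → id . Y B], [Y → . C], [Y → . id] }  — shift
  I3: { [F → num .] }  — reduce
  I4: { [C → . C Y C], [C → . F], [C → . id], [C → C . Y C], [F → . id Y B], [F → . num], [Y → . C], [Y → . id], [Y → C .] }  — shift, reduce
  I5: { [C → F .] }  — reduce
  I6: { [B → . ( id -], [B → . ( id F], [F → id Y . B] }  — shift
  I7: { [C → . C Y C], [C → . F], [C → . id], [C → id .], [F → . id Y B], [F → . num], [F → id . Y B], [Y → . C], [Y → . id], [Y → id .] }  — shift, 2 reduces
  I8: { [B → ( . id -], [B → ( . id F] }  — shift
  I9: { [F → id Y B .] }  — reduce
  I10: { [B → ( id . -], [B → ( id . F], [F → . id Y B], [F → . num] }  — shift
  I11: { [B → ( id - .] }  — reduce
  I12: { [B → ( id F .] }  — reduce
  I13: { [C → . C Y C], [C → . F], [C → . id], [C → C Y . C], [F → . id Y B], [F → . num] }  — shift
  I14: { [C → . C Y C], [C → . F], [C → . id], [C → C . Y C], [C → C Y C .], [F → . id Y B], [F → . num], [Y → . C], [Y → . id] }  — shift, reduce
  I15: { [C → . C Y C], [C → . F], [C → . id], [C → id .], [F → . id Y B], [F → . num], [F → id . Y B], [Y → . C], [Y → . id] }  — shift, reduce

I7 contains complete items [C → id .], [Y → id .] — reduce-reduce conflict.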